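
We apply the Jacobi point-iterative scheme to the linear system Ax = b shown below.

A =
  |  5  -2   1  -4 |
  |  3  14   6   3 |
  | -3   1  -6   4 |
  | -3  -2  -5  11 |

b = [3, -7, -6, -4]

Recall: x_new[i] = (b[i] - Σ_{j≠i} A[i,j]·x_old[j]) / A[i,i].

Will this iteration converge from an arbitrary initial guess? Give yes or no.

Diagonal D = diag(5, 14, -6, 11); L, U strict lower/upper.
T_J = -D⁻¹(L+U): T[0,3] = -(-4)/(5) = +0.8000; T[0,0] = 0.
  T[0,:] = [+0.0000 +0.4000 -0.2000 +0.8000]
  T[1,:] = [-0.2143 +0.0000 -0.4286 -0.2143]
  T[2,:] = [-0.5000 +0.1667 +0.0000 +0.6667]
  T[3,:] = [+0.2727 +0.1818 +0.4545 +0.0000]
|eigenvalues of T|: 0.8839, 0.4133, 0.4022, 0.4022.
ρ = 0.8839; 0.8839 < 1, so it converges for any x₀.

yes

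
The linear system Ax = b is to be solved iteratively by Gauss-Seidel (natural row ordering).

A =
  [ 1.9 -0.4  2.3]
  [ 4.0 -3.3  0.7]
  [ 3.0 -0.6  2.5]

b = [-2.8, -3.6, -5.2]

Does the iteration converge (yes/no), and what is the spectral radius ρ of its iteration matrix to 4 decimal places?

A = D + L + U where D = diag(1.9, -3.3, 2.5).
Gauss-Seidel: T = -(D+L)⁻¹U, row 0 first, T[0,1] = -(-0.4)/(1.9) = +0.2105; later rows by forward substitution.
  T[0,:] = [+0.0000, +0.2105, -1.2105]
  T[1,:] = [+0.0000, +0.2552, -1.2552]
  T[2,:] = [+0.0000, -0.1914, +1.1514]
|roots of det(T-λI)|: 1.3674, 0.0392, 0.0000.
spectral radius ρ = 1.3674; 1.3674 > 1, so it fails to converge.

no, ρ = 1.3674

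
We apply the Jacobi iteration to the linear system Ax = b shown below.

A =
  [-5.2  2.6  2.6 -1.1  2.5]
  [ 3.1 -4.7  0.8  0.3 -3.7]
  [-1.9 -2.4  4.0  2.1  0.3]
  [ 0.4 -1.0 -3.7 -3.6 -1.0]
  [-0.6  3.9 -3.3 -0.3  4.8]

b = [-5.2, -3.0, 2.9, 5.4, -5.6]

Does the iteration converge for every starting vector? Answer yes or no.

Split A = D + L + U, D = diag(-5.2, -4.7, 4, -3.6, 4.8).
Jacobi T = -D⁻¹(L+U): T[1,3] = -(0.3)/(-4.7) = +0.0638; T[1,1] = 0.
  T[0,:] = [+0.0000, +0.5000, +0.5000, -0.2115, +0.4808]
  T[1,:] = [+0.6596, +0.0000, +0.1702, +0.0638, -0.7872]
  T[2,:] = [+0.4750, +0.6000, +0.0000, -0.5250, -0.0750]
  T[3,:] = [+0.1111, -0.2778, -1.0278, +0.0000, -0.2778]
  T[4,:] = [+0.1250, -0.8125, +0.6875, +0.0625, +0.0000]
eigenvalue magnitudes: 1.1507, 0.9635, 0.9635, 0.6469, 0.1248.
ρ(T) = max|λ| = 1.1507; 1.1507 > 1, so it fails to converge.

no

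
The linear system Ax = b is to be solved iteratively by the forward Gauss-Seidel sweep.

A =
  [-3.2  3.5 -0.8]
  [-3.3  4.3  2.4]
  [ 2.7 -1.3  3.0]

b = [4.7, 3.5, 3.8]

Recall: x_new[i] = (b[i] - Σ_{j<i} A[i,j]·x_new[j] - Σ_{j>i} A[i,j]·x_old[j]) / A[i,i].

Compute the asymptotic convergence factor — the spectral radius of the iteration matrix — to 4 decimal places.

A = D + L + U where D = diag(-3.2, 4.3, 3).
Gauss-Seidel: T = -(D+L)⁻¹U, row 0 first, T[0,1] = -(3.5)/(-3.2) = +1.0937; later rows by forward substitution.
  T[0,:] = [+0.0000  +1.0937  -0.2500]
  T[1,:] = [+0.0000  +0.8394  -0.7500]
  T[2,:] = [+0.0000  -0.6206  -0.1000]
|eigenvalues of T|: 1.1980, 0.4586, 0.0000.
ρ(T) = max|λ| = 1.1980; 1.1980 > 1: divergent.

1.1980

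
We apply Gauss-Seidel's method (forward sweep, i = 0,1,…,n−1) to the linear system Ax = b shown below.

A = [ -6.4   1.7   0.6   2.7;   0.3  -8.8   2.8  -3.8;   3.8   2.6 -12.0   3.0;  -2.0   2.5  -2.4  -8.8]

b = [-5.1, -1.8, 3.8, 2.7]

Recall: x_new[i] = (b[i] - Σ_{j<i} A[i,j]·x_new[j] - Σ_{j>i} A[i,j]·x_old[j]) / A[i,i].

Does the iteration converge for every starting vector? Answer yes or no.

Let D = diag(-6.4, -8.8, -12, -8.8); L, U the strict triangles.
Gauss-Seidel: T = -(D+L)⁻¹U, row 0 first, T[0,3] = -(2.7)/(-6.4) = +0.4219; later rows by forward substitution.
  T[0,:] = [+0.0000, +0.2656, +0.0938, +0.4219]
  T[1,:] = [+0.0000, +0.0091, +0.3214, -0.4174]
  T[2,:] = [+0.0000, +0.0861, +0.0993, +0.2931]
  T[3,:] = [+0.0000, -0.0813, +0.0429, -0.2944]
|eigenvalues of T|: 0.4460, 0.2083, 0.0517, 0.0000.
ρ = 0.4460; 0.4460 < 1 ⇒ converges.

yes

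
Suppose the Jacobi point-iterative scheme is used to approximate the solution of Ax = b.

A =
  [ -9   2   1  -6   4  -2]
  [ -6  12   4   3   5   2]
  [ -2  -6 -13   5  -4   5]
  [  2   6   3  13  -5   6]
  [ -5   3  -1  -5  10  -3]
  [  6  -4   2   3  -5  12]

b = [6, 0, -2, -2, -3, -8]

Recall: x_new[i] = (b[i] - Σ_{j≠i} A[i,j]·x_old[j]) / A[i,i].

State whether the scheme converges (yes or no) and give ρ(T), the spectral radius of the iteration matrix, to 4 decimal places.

Split A = D + L + U, D = diag(-9, 12, -13, 13, 10, 12).
Jacobi: T = -D⁻¹(L+U), T[2,1] = -(-6)/(-13) = -0.4615; T[2,2] = 0.
  T[0,:] = [+0.0000, +0.2222, +0.1111, -0.6667, +0.4444, -0.2222]
  T[1,:] = [+0.5000, +0.0000, -0.3333, -0.2500, -0.4167, -0.1667]
  T[2,:] = [-0.1538, -0.4615, +0.0000, +0.3846, -0.3077, +0.3846]
  T[3,:] = [-0.1538, -0.4615, -0.2308, +0.0000, +0.3846, -0.4615]
  T[4,:] = [+0.5000, -0.3000, +0.1000, +0.5000, +0.0000, +0.3000]
  T[5,:] = [-0.5000, +0.3333, -0.1667, -0.2500, +0.4167, +0.0000]
moduli |λ_i(T)| = 1.1522, 0.8543, 0.5365, 0.4789, 0.4789, 0.3969.
ρ = 1.1522; 1.1522 > 1, so it fails to converge.

no, ρ = 1.1522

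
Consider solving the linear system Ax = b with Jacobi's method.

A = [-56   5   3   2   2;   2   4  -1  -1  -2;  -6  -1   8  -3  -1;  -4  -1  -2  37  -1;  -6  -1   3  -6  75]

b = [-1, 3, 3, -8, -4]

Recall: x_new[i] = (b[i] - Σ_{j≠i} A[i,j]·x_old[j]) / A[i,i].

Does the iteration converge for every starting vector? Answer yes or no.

yes

Write A = D+L+U with D = diag(-56, 4, 8, 37, 75).
T_J = -D⁻¹(L+U): T[0,2] = -(3)/(-56) = +0.0536; T[0,0] = 0.
  T[0,:] = [+0.0000 +0.0893 +0.0536 +0.0357 +0.0357]
  T[1,:] = [-0.5000 +0.0000 +0.2500 +0.2500 +0.5000]
  T[2,:] = [+0.7500 +0.1250 +0.0000 +0.3750 +0.1250]
  T[3,:] = [+0.1081 +0.0270 +0.0541 +0.0000 +0.0270]
  T[4,:] = [+0.0800 +0.0133 -0.0400 +0.0800 +0.0000]
|roots of det(T-λI)|: 0.3778, 0.2380, 0.2380, 0.0636, 0.0056.
ρ = 0.3778; 0.3778 < 1: convergent.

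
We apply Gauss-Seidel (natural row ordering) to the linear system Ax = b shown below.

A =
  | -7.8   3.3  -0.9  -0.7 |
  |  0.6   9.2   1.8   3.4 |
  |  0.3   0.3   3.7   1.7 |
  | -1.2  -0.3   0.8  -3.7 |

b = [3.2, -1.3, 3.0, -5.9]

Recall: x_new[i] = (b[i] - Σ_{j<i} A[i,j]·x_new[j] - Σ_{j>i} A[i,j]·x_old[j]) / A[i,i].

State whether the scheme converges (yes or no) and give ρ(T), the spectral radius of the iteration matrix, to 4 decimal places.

yes, ρ = 0.2936

Split A = D + L + U, D = diag(-7.8, 9.2, 3.7, -3.7).
Gauss-Seidel: T = -(D+L)⁻¹U, row 0 first, T[0,1] = -(3.3)/(-7.8) = +0.4231; later rows by forward substitution.
  T[0,:] = [+0.0000, +0.4231, -0.1154, -0.0897]
  T[1,:] = [+0.0000, -0.0276, -0.1881, -0.3637]
  T[2,:] = [+0.0000, -0.0321, +0.0246, -0.4227]
  T[3,:] = [+0.0000, -0.1419, +0.0580, -0.0328]
moduli |λ_i(T)| = 0.2936, 0.2050, 0.2050, 0.0000.
ρ(T) = max|λ| = 0.2936; 0.2936 < 1 ⇒ converges.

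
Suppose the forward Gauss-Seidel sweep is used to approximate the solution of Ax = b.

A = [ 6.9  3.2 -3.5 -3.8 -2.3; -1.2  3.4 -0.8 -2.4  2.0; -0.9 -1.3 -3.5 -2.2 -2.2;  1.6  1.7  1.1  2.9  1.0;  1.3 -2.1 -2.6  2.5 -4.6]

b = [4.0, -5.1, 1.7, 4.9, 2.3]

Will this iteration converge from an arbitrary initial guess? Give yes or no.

no

A = D + L + U where D = diag(6.9, 3.4, -3.5, 2.9, -4.6).
GS T = -(D+L)⁻¹U: row 0 first, T[0,3] = -(-3.8)/(6.9) = +0.5507; later rows by forward substitution.
  T[0,:] = [+0.0000  -0.4638  +0.5072  +0.5507  +0.3333]
  T[1,:] = [+0.0000  -0.1637  +0.4143  +0.9003  -0.4706]
  T[2,:] = [+0.0000  +0.1801  -0.2843  -1.1046  -0.5395]
  T[3,:] = [+0.0000  +0.2835  -0.4149  -0.4126  -0.0482]
  T[4,:] = [+0.0000  -0.0040  -0.1106  +0.1447  +0.5878]
|λ(T)| sorted: 1.3080, 0.6707, 0.3843, 0.0198, 0.0000.
spectral radius ρ = 1.3080; 1.3080 > 1, so it fails to converge.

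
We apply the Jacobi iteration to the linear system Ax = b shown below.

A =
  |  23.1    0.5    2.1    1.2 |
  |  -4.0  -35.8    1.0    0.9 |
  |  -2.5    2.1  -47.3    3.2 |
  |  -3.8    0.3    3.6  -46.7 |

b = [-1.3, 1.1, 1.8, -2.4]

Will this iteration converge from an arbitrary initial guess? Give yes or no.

yes

Diagonal D = diag(23.1, -35.8, -47.3, -46.7); L, U strict lower/upper.
T_J = -D⁻¹(L+U): T[0,2] = -(2.1)/(23.1) = -0.0909; T[0,0] = 0.
  T[0,:] = [+0.0000, -0.0216, -0.0909, -0.0519]
  T[1,:] = [-0.1117, +0.0000, +0.0279, +0.0251]
  T[2,:] = [-0.0529, +0.0444, +0.0000, +0.0677]
  T[3,:] = [-0.0814, +0.0064, +0.0771, +0.0000]
|roots of det(T-λI)|: 0.1648, 0.0792, 0.0792, 0.0193.
ρ = 0.1648; 0.1648 < 1 ⇒ converges.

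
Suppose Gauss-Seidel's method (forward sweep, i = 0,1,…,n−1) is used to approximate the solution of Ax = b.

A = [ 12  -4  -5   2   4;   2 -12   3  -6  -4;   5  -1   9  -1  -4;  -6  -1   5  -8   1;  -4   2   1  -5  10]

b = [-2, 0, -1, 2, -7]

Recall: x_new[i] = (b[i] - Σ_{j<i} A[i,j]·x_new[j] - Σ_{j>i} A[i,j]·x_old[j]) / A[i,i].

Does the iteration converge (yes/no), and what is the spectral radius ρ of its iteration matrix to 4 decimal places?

yes, ρ = 0.5961

Diagonal D = diag(12, -12, 9, -8, 10); L, U strict lower/upper.
T_GS = -(D+L)⁻¹U: row 0 first, T[0,3] = -(2)/(12) = -0.1667; later rows by forward substitution.
  T[0,:] = [+0.0000, +0.3333, +0.4167, -0.1667, -0.3333]
  T[1,:] = [+0.0000, +0.0556, +0.3194, -0.5278, -0.3889]
  T[2,:] = [+0.0000, -0.1790, -0.1960, +0.1451, +0.5864]
  T[3,:] = [+0.0000, -0.3688, -0.4749, +0.2816, +0.7901]
  T[4,:] = [+0.0000, -0.0443, -0.1151, +0.1652, +0.2809]
moduli |λ_i(T)| = 0.5961, 0.3434, 0.1548, 0.0146, 0.0000.
ρ = 0.5961; 0.5961 < 1 ⇒ converges.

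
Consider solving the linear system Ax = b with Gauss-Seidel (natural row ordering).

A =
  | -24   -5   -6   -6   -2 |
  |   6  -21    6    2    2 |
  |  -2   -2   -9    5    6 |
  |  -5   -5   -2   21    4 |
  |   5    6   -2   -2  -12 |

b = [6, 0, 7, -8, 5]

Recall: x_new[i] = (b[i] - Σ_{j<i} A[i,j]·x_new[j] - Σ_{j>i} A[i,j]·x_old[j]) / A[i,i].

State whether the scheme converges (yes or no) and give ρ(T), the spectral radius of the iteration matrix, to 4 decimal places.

Write A = D+L+U with D = diag(-24, -21, -9, 21, -12).
T_GS = -(D+L)⁻¹U: row 0 first, T[0,1] = -(-5)/(-24) = -0.2083; later rows by forward substitution.
  T[0,:] = [+0.0000  -0.2083  -0.2500  -0.2500  -0.0833]
  T[1,:] = [+0.0000  -0.0595  +0.2143  +0.0238  +0.0714]
  T[2,:] = [+0.0000  +0.0595  +0.0079  +0.6058  +0.6693]
  T[3,:] = [+0.0000  -0.0581  -0.0077  +0.0038  -0.1296]
  T[4,:] = [+0.0000  -0.1168  +0.0029  -0.1939  -0.0890]
|λ(T)| sorted: 0.3818, 0.2382, 0.2382, 0.1212, 0.0000.
spectral radius ρ = 0.3818; 0.3818 < 1 ⇒ converges.

yes, ρ = 0.3818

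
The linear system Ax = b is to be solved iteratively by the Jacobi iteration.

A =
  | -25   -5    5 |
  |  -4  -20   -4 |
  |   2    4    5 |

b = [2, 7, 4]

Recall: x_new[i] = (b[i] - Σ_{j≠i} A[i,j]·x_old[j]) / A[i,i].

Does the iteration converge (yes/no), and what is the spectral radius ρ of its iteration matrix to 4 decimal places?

yes, ρ = 0.4000

Diagonal D = diag(-25, -20, 5); L, U strict lower/upper.
T_J = -D⁻¹(L+U): T[1,0] = -(-4)/(-20) = -0.2000; T[1,1] = 0.
  T[0,:] = [+0.0000 -0.2000 +0.2000]
  T[1,:] = [-0.2000 +0.0000 -0.2000]
  T[2,:] = [-0.4000 -0.8000 +0.0000]
|λ(T)| sorted: 0.4000, 0.2000, 0.2000.
spectral radius ρ = 0.4000; 0.4000 < 1 ⇒ converges.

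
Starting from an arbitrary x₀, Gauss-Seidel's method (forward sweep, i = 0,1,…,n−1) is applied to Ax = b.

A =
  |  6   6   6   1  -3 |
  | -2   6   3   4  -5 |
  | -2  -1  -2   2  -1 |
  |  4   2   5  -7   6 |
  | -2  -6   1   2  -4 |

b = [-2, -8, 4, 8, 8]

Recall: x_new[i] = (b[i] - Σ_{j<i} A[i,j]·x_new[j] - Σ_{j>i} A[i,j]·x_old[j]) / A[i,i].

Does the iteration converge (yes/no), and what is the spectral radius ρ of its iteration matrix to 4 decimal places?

no, ρ = 1.2277

Split A = D + L + U, D = diag(6, 6, -2, -7, -4).
T_GS = -(D+L)⁻¹U: row 0 first, T[0,3] = -(1)/(6) = -0.1667; later rows by forward substitution.
  T[0,:] = [+0.0000 -1.0000 -1.0000 -0.1667 +0.5000]
  T[1,:] = [+0.0000 -0.3333 -0.8333 -0.7222 +1.0000]
  T[2,:] = [+0.0000 +1.1667 +1.4167 +1.5278 -1.5000]
  T[3,:] = [+0.0000 +0.1667 +0.2024 +0.7897 +0.3571]
  T[4,:] = [+0.0000 +1.3750 +2.2054 +1.9435 -1.9464]
|roots of det(T-λI)|: 1.2277, 0.8527, 0.8527, 0.2400, 0.0000.
ρ(T) = max|λ| = 1.2277; 1.2277 > 1 ⇒ diverges.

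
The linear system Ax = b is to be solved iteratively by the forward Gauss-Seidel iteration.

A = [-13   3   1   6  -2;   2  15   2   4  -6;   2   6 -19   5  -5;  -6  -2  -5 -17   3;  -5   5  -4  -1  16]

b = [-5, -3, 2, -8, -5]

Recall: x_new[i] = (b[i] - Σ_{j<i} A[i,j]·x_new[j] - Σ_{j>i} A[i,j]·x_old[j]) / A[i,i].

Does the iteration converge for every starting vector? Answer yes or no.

A = D + L + U where D = diag(-13, 15, -19, -17, 16).
T_GS = -(D+L)⁻¹U: row 0 first, T[0,4] = -(-2)/(-13) = -0.1538; later rows by forward substitution.
  T[0,:] = [+0.0000  +0.2308  +0.0769  +0.4615  -0.1538]
  T[1,:] = [+0.0000  -0.0308  -0.1436  -0.3282  +0.4205]
  T[2,:] = [+0.0000  +0.0146  -0.0372  +0.2081  -0.1466]
  T[3,:] = [+0.0000  -0.0821  +0.0007  -0.1855  +0.2244]
  T[4,:] = [+0.0000  +0.0802  +0.0596  +0.2872  -0.2021]
moduli |λ_i(T)| = 0.5311, 0.1005, 0.0914, 0.0914, 0.0000.
ρ(T) = max|λ| = 0.5311; 0.5311 < 1 ⇒ converges.

yes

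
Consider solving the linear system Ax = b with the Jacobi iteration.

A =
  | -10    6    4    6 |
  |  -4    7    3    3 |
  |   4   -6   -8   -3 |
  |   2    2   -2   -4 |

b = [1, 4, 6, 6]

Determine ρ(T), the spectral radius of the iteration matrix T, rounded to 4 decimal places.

Let D = diag(-10, 7, -8, -4); L, U the strict triangles.
Jacobi T = -D⁻¹(L+U): T[0,1] = -(6)/(-10) = +0.6000; T[0,0] = 0.
  T[0,:] = [+0.0000, +0.6000, +0.4000, +0.6000]
  T[1,:] = [+0.5714, +0.0000, -0.4286, -0.4286]
  T[2,:] = [+0.5000, -0.7500, +0.0000, -0.3750]
  T[3,:] = [+0.5000, +0.5000, -0.5000, +0.0000]
eigenvalue magnitudes: 1.2758, 0.7107, 0.2977, 0.2977.
spectral radius ρ = 1.2758; 1.2758 > 1, so it fails to converge.

1.2758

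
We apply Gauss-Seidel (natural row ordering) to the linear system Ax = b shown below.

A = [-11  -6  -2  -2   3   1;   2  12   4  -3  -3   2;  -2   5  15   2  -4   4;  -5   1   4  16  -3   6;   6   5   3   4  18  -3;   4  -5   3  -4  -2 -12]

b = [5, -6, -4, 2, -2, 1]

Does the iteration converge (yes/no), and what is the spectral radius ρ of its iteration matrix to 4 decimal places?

Let D = diag(-11, 12, 15, 16, 18, -12); L, U the strict triangles.
T_GS = -(D+L)⁻¹U: row 0 first, T[0,4] = -(3)/(-11) = +0.2727; later rows by forward substitution.
  T[0,:] = [+0.0000, -0.5455, -0.1818, -0.1818, +0.2727, +0.0909]
  T[1,:] = [+0.0000, +0.0909, -0.3030, +0.2803, +0.2045, -0.1818]
  T[2,:] = [+0.0000, -0.1030, +0.0768, -0.2510, +0.2348, -0.1939]
  T[3,:] = [+0.0000, -0.1504, -0.0571, -0.0116, +0.2012, -0.2867]
  T[4,:] = [+0.0000, +0.2072, +0.1447, +0.0272, -0.2316, +0.2829]
  T[5,:] = [+0.0000, -0.2299, +0.0798, -0.2408, +0.0359, +0.1060]
moduli |λ_i(T)| = 0.5779, 0.3871, 0.1701, 0.1701, 0.0390, 0.0000.
ρ(T) = max|λ| = 0.5779; 0.5779 < 1: convergent.

yes, ρ = 0.5779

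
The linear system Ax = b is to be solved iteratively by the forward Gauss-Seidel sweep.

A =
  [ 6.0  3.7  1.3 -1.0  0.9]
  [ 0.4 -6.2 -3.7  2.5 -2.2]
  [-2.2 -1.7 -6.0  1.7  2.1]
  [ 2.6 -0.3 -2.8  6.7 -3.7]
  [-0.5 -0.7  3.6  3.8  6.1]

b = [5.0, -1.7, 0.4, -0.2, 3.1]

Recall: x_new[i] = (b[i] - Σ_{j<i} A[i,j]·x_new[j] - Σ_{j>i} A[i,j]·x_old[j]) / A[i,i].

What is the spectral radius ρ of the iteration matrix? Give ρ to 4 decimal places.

Let D = diag(6, -6.2, -6, 6.7, 6.1); L, U the strict triangles.
T_GS = -(D+L)⁻¹U: row 0 first, T[0,4] = -(0.9)/(6) = -0.1500; later rows by forward substitution.
  T[0,:] = [+0.0000 -0.6167 -0.2167 +0.1667 -0.1500]
  T[1,:] = [+0.0000 -0.0398 -0.6108 +0.4140 -0.3645]
  T[2,:] = [+0.0000 +0.2374 +0.2525 +0.1049 +0.5083]
  T[3,:] = [+0.0000 +0.3367 +0.1623 -0.0023 +0.8065]
  T[4,:] = [+0.0000 -0.4050 -0.3379 +0.0007 -0.8565]
eigenvalue magnitudes: 0.9304, 0.2657, 0.2657, 0.0719, 0.0000.
ρ = 0.9304; 0.9304 < 1, so it converges for any x₀.

0.9304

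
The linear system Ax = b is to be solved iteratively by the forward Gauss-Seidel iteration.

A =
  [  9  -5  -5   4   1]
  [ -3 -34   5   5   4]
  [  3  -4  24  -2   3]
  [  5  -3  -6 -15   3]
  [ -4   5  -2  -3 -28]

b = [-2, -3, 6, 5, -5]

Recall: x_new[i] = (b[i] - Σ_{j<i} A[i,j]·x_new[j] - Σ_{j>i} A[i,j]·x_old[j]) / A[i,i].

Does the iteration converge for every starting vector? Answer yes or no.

Let D = diag(9, -34, 24, -15, -28); L, U the strict triangles.
T_GS = -(D+L)⁻¹U: row 0 first, T[0,3] = -(4)/(9) = -0.4444; later rows by forward substitution.
  T[0,:] = [+0.0000 +0.5556 +0.5556 -0.4444 -0.1111]
  T[1,:] = [+0.0000 -0.0490 +0.0980 +0.1863 +0.1275]
  T[2,:] = [+0.0000 -0.0776 -0.0531 +0.1699 -0.0899]
  T[3,:] = [+0.0000 +0.2260 +0.1868 -0.2534 +0.1734]
  T[4,:] = [+0.0000 -0.1068 -0.0781 +0.1118 +0.0265]
|λ(T)| sorted: 0.4634, 0.0993, 0.0993, 0.0426, 0.0000.
ρ(T) = max|λ| = 0.4634; 0.4634 < 1 ⇒ converges.

yes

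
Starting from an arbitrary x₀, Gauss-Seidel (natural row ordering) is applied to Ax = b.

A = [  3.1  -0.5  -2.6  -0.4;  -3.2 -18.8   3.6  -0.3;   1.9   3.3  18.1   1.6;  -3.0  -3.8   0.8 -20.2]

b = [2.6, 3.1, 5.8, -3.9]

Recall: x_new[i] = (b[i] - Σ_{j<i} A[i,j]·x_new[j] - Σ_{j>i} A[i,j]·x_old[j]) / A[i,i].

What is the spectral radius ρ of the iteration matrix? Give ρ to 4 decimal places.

Diagonal D = diag(3.1, -18.8, 18.1, -20.2); L, U strict lower/upper.
T_GS = -(D+L)⁻¹U: row 0 first, T[0,1] = -(-0.5)/(3.1) = +0.1613; later rows by forward substitution.
  T[0,:] = [+0.0000, +0.1613, +0.8387, +0.1290]
  T[1,:] = [+0.0000, -0.0275, +0.0487, -0.0379]
  T[2,:] = [+0.0000, -0.0119, -0.0969, -0.0950]
  T[3,:] = [+0.0000, -0.0193, -0.1376, -0.0158]
|roots of det(T-λI)|: 0.1759, 0.0691, 0.0333, 0.0000.
ρ(T) = max|λ| = 0.1759; 0.1759 < 1: convergent.

0.1759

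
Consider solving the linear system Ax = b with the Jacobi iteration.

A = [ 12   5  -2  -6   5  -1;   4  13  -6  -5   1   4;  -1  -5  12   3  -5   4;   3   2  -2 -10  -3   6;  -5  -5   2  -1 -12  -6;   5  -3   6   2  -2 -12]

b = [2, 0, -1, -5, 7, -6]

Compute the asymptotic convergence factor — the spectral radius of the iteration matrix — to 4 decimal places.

1.1348

Write A = D+L+U with D = diag(12, 13, 12, -10, -12, -12).
Jacobi: T = -D⁻¹(L+U), T[5,0] = -(5)/(-12) = +0.4167; T[5,5] = 0.
  T[0,:] = [+0.0000 -0.4167 +0.1667 +0.5000 -0.4167 +0.0833]
  T[1,:] = [-0.3077 +0.0000 +0.4615 +0.3846 -0.0769 -0.3077]
  T[2,:] = [+0.0833 +0.4167 +0.0000 -0.2500 +0.4167 -0.3333]
  T[3,:] = [+0.3000 +0.2000 -0.2000 +0.0000 -0.3000 +0.6000]
  T[4,:] = [-0.4167 -0.4167 +0.1667 -0.0833 +0.0000 -0.5000]
  T[5,:] = [+0.4167 -0.2500 +0.5000 +0.1667 -0.1667 +0.0000]
|λ(T)| sorted: 1.1348, 0.8809, 0.4489, 0.3243, 0.3243, 0.1497.
spectral radius ρ = 1.1348; 1.1348 > 1 ⇒ diverges.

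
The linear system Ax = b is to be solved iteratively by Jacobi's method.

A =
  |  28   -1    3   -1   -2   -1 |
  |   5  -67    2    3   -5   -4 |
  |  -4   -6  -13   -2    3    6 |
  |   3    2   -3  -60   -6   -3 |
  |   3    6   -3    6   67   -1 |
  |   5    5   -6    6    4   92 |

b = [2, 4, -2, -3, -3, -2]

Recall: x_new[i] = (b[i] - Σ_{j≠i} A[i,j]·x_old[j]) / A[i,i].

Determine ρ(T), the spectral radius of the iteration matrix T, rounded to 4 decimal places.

0.3578

A = D + L + U where D = diag(28, -67, -13, -60, 67, 92).
Jacobi T = -D⁻¹(L+U): T[4,3] = -(6)/(67) = -0.0896; T[4,4] = 0.
  T[0,:] = [+0.0000 +0.0357 -0.1071 +0.0357 +0.0714 +0.0357]
  T[1,:] = [+0.0746 +0.0000 +0.0299 +0.0448 -0.0746 -0.0597]
  T[2,:] = [-0.3077 -0.4615 +0.0000 -0.1538 +0.2308 +0.4615]
  T[3,:] = [+0.0500 +0.0333 -0.0500 +0.0000 -0.1000 -0.0500]
  T[4,:] = [-0.0448 -0.0896 +0.0448 -0.0896 +0.0000 +0.0149]
  T[5,:] = [-0.0543 -0.0543 +0.0652 -0.0652 -0.0435 +0.0000]
eigenvalue magnitudes: 0.3578, 0.1995, 0.1184, 0.1184, 0.0455, 0.0108.
spectral radius ρ = 0.3578; 0.3578 < 1: convergent.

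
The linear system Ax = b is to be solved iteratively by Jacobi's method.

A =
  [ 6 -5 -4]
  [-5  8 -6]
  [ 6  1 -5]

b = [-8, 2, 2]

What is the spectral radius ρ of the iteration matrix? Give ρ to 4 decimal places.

1.4327

Split A = D + L + U, D = diag(6, 8, -5).
Jacobi T = -D⁻¹(L+U): T[2,0] = -(6)/(-5) = +1.2000; T[2,2] = 0.
  T[0,:] = [+0.0000 +0.8333 +0.6667]
  T[1,:] = [+0.6250 +0.0000 +0.7500]
  T[2,:] = [+1.2000 +0.2000 +0.0000]
|eigenvalues of T|: 1.4327, 0.7627, 0.7627.
ρ(T) = max|λ| = 1.4327; 1.4327 > 1 ⇒ diverges.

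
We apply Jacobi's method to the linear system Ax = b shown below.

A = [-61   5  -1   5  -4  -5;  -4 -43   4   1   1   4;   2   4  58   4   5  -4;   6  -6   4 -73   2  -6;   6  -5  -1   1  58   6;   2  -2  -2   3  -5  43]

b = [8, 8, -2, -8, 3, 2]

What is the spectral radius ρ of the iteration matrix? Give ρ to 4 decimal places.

Let D = diag(-61, -43, 58, -73, 58, 43); L, U the strict triangles.
T_J = -D⁻¹(L+U): T[1,3] = -(1)/(-43) = +0.0233; T[1,1] = 0.
  T[0,:] = [+0.0000 +0.0820 -0.0164 +0.0820 -0.0656 -0.0820]
  T[1,:] = [-0.0930 +0.0000 +0.0930 +0.0233 +0.0233 +0.0930]
  T[2,:] = [-0.0345 -0.0690 +0.0000 -0.0690 -0.0862 +0.0690]
  T[3,:] = [+0.0822 -0.0822 +0.0548 +0.0000 +0.0274 -0.0822]
  T[4,:] = [-0.1034 +0.0862 +0.0172 -0.0172 +0.0000 -0.1034]
  T[5,:] = [-0.0465 +0.0465 +0.0465 -0.0698 +0.1163 +0.0000]
eigenvalue magnitudes: 0.1874, 0.1485, 0.1485, 0.1326, 0.1326, 0.0314.
ρ(T) = max|λ| = 0.1874; 0.1874 < 1: convergent.

0.1874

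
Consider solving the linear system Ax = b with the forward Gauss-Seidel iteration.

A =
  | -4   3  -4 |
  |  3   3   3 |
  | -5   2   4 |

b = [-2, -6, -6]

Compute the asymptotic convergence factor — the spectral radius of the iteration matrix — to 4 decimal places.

1.2500

Split A = D + L + U, D = diag(-4, 3, 4).
GS T = -(D+L)⁻¹U: row 0 first, T[0,2] = -(-4)/(-4) = -1.0000; later rows by forward substitution.
  T[0,:] = [+0.0000  +0.7500  -1.0000]
  T[1,:] = [+0.0000  -0.7500  +0.0000]
  T[2,:] = [+0.0000  +1.3125  -1.2500]
|λ(T)| sorted: 1.2500, 0.7500, 0.0000.
ρ = 1.2500; 1.2500 > 1, so it fails to converge.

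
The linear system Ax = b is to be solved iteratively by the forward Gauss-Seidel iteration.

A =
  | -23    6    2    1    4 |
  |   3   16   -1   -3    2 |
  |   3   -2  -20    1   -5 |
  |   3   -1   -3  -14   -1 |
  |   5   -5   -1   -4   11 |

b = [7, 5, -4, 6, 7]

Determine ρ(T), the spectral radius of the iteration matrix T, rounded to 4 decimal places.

0.2766

Diagonal D = diag(-23, 16, -20, -14, 11); L, U strict lower/upper.
Gauss-Seidel: T = -(D+L)⁻¹U, row 0 first, T[0,4] = -(4)/(-23) = +0.1739; later rows by forward substitution.
  T[0,:] = [+0.0000 +0.2609 +0.0870 +0.0435 +0.1739]
  T[1,:] = [+0.0000 -0.0489 +0.0462 +0.1793 -0.1576]
  T[2,:] = [+0.0000 +0.0440 +0.0084 +0.0386 -0.2082]
  T[3,:] = [+0.0000 +0.0500 +0.0135 -0.0118 +0.0217]
  T[4,:] = [+0.0000 -0.1186 -0.0128 +0.0610 -0.1617]
eigenvalue magnitudes: 0.2766, 0.1317, 0.0561, 0.0129, 0.0000.
ρ(T) = max|λ| = 0.2766; 0.2766 < 1, so it converges for any x₀.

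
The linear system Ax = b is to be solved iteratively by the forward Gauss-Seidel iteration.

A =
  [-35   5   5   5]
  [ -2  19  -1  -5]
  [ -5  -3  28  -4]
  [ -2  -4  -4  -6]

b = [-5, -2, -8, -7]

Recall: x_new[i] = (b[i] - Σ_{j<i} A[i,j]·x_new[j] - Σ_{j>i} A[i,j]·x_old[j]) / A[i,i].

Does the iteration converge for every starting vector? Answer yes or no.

Diagonal D = diag(-35, 19, 28, -6); L, U strict lower/upper.
T_GS = -(D+L)⁻¹U: row 0 first, T[0,1] = -(5)/(-35) = +0.1429; later rows by forward substitution.
  T[0,:] = [+0.0000 +0.1429 +0.1429 +0.1429]
  T[1,:] = [+0.0000 +0.0150 +0.0677 +0.2782]
  T[2,:] = [+0.0000 +0.0271 +0.0328 +0.1982]
  T[3,:] = [+0.0000 -0.0757 -0.1146 -0.3652]
|eigenvalues of T|: 0.2031, 0.0959, 0.0184, 0.0000.
ρ = 0.2031; 0.2031 < 1, so it converges for any x₀.

yes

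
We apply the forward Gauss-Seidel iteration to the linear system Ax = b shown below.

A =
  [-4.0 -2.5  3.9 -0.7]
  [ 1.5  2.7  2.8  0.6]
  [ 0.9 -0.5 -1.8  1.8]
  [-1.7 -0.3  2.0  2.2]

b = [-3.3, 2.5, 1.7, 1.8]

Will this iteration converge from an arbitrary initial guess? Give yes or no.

Write A = D+L+U with D = diag(-4, 2.7, -1.8, 2.2).
T_GS = -(D+L)⁻¹U: row 0 first, T[0,2] = -(3.9)/(-4) = +0.9750; later rows by forward substitution.
  T[0,:] = [+0.0000  -0.6250  +0.9750  -0.1750]
  T[1,:] = [+0.0000  +0.3472  -1.5787  -0.1250]
  T[2,:] = [+0.0000  -0.4090  +0.9260  +0.9472]
  T[3,:] = [+0.0000  -0.0638  -0.3037  -1.0134]
|eigenvalues of T|: 1.4341, 0.5910, 0.5910, 0.0000.
ρ(T) = max|λ| = 1.4341; 1.4341 > 1 ⇒ diverges.

no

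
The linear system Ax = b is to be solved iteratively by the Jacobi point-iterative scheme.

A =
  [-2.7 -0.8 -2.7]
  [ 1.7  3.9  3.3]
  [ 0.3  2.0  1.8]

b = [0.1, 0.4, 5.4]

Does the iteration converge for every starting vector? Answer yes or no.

no

Split A = D + L + U, D = diag(-2.7, 3.9, 1.8).
T_J = -D⁻¹(L+U): T[2,0] = -(0.3)/(1.8) = -0.1667; T[2,2] = 0.
  T[0,:] = [+0.0000  -0.2963  -1.0000]
  T[1,:] = [-0.4359  +0.0000  -0.8462]
  T[2,:] = [-0.1667  -1.1111  +0.0000]
|eigenvalues of T|: 1.2830, 0.6795, 0.6035.
ρ = 1.2830; 1.2830 > 1: divergent.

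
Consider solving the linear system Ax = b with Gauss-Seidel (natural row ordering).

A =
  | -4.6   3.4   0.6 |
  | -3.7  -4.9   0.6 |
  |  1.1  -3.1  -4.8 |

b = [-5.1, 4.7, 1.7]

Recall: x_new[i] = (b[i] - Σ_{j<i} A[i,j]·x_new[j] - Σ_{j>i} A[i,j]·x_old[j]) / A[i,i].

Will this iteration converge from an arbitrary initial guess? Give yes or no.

Write A = D+L+U with D = diag(-4.6, -4.9, -4.8).
T_GS = -(D+L)⁻¹U: row 0 first, T[0,2] = -(0.6)/(-4.6) = +0.1304; later rows by forward substitution.
  T[0,:] = [+0.0000, +0.7391, +0.1304]
  T[1,:] = [+0.0000, -0.5581, +0.0240]
  T[2,:] = [+0.0000, +0.5298, +0.0144]
|λ(T)| sorted: 0.5795, 0.0358, 0.0000.
spectral radius ρ = 0.5795; 0.5795 < 1, so it converges for any x₀.

yes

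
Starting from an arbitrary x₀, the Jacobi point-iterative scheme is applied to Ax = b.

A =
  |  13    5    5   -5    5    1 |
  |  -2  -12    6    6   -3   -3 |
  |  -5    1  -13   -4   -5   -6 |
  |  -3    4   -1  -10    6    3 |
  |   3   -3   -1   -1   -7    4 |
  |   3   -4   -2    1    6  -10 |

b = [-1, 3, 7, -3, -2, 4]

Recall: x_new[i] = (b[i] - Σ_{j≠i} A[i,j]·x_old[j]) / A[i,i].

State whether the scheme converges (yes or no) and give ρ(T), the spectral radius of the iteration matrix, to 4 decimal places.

no, ρ = 1.1676

Let D = diag(13, -12, -13, -10, -7, -10); L, U the strict triangles.
Jacobi T = -D⁻¹(L+U): T[0,2] = -(5)/(13) = -0.3846; T[0,0] = 0.
  T[0,:] = [+0.0000  -0.3846  -0.3846  +0.3846  -0.3846  -0.0769]
  T[1,:] = [-0.1667  +0.0000  +0.5000  +0.5000  -0.2500  -0.2500]
  T[2,:] = [-0.3846  +0.0769  +0.0000  -0.3077  -0.3846  -0.4615]
  T[3,:] = [-0.3000  +0.4000  -0.1000  +0.0000  +0.6000  +0.3000]
  T[4,:] = [+0.4286  -0.4286  -0.1429  -0.1429  +0.0000  +0.5714]
  T[5,:] = [+0.3000  -0.4000  -0.2000  +0.1000  +0.6000  +0.0000]
moduli |λ_i(T)| = 1.1676, 0.6153, 0.6153, 0.5371, 0.4775, 0.4775.
spectral radius ρ = 1.1676; 1.1676 > 1: divergent.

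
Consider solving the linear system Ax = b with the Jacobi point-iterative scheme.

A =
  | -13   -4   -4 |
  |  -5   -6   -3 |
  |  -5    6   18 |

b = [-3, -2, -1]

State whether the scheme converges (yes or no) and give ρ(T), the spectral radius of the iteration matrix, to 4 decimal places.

Diagonal D = diag(-13, -6, 18); L, U strict lower/upper.
Jacobi T = -D⁻¹(L+U): T[1,2] = -(-3)/(-6) = -0.5000; T[1,1] = 0.
  T[0,:] = [+0.0000  -0.3077  -0.3077]
  T[1,:] = [-0.8333  +0.0000  -0.5000]
  T[2,:] = [+0.2778  -0.3333  +0.0000]
|eigenvalues of T|: 0.6362, 0.5026, 0.1337.
spectral radius ρ = 0.6362; 0.6362 < 1: convergent.

yes, ρ = 0.6362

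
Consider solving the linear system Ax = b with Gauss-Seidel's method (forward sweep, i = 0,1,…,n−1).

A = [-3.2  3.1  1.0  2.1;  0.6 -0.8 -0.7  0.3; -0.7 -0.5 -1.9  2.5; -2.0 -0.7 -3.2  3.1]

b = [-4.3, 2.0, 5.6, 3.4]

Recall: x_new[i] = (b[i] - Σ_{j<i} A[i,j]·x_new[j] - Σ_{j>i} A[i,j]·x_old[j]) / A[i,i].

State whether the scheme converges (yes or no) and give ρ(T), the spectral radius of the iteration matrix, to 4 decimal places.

no, ρ = 1.6842

Split A = D + L + U, D = diag(-3.2, -0.8, -1.9, 3.1).
T_GS = -(D+L)⁻¹U: row 0 first, T[0,2] = -(1)/(-3.2) = +0.3125; later rows by forward substitution.
  T[0,:] = [+0.0000  +0.9688  +0.3125  +0.6562]
  T[1,:] = [+0.0000  +0.7266  -0.6406  +0.8672]
  T[2,:] = [+0.0000  -0.5481  +0.0535  +0.8458]
  T[3,:] = [+0.0000  +0.2233  +0.1121  +1.4923]
|λ(T)| sorted: 1.6842, 1.0108, 0.4227, 0.0000.
spectral radius ρ = 1.6842; 1.6842 > 1, so it fails to converge.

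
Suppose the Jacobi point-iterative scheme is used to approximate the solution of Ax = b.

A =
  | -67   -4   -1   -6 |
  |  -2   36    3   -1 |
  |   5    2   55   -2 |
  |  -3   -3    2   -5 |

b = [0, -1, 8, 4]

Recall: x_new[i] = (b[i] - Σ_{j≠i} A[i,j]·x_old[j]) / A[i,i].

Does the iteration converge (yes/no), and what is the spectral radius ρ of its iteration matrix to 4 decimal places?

yes, ρ = 0.2931

A = D + L + U where D = diag(-67, 36, 55, -5).
Jacobi T = -D⁻¹(L+U): T[1,0] = -(-2)/(36) = +0.0556; T[1,1] = 0.
  T[0,:] = [+0.0000, -0.0597, -0.0149, -0.0896]
  T[1,:] = [+0.0556, +0.0000, -0.0833, +0.0278]
  T[2,:] = [-0.0909, -0.0364, +0.0000, +0.0364]
  T[3,:] = [-0.6000, -0.6000, +0.4000, +0.0000]
moduli |λ_i(T)| = 0.2931, 0.1363, 0.1363, 0.0639.
ρ(T) = max|λ| = 0.2931; 0.2931 < 1 ⇒ converges.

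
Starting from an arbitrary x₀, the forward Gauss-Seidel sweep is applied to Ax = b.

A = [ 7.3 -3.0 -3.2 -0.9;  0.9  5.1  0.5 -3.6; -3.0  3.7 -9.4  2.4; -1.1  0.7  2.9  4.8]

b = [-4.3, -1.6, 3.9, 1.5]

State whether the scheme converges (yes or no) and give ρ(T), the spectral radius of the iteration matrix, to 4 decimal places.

Let D = diag(7.3, 5.1, -9.4, 4.8); L, U the strict triangles.
T_GS = -(D+L)⁻¹U: row 0 first, T[0,1] = -(-3)/(7.3) = +0.4110; later rows by forward substitution.
  T[0,:] = [+0.0000, +0.4110, +0.4384, +0.1233]
  T[1,:] = [+0.0000, -0.0725, -0.1754, +0.6841]
  T[2,:] = [+0.0000, -0.1597, -0.2089, +0.4853]
  T[3,:] = [+0.0000, +0.2012, +0.2523, -0.3647]
eigenvalue magnitudes: 0.8498, 0.1890, 0.0147, 0.0000.
spectral radius ρ = 0.8498; 0.8498 < 1: convergent.

yes, ρ = 0.8498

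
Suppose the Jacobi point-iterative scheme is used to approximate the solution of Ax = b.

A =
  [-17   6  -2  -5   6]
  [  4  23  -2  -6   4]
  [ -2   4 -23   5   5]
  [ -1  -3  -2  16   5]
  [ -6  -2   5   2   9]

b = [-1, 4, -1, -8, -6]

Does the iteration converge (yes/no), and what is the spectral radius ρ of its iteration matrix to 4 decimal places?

Let D = diag(-17, 23, -23, 16, 9); L, U the strict triangles.
Jacobi T = -D⁻¹(L+U): T[0,1] = -(6)/(-17) = +0.3529; T[0,0] = 0.
  T[0,:] = [+0.0000, +0.3529, -0.1176, -0.2941, +0.3529]
  T[1,:] = [-0.1739, +0.0000, +0.0870, +0.2609, -0.1739]
  T[2,:] = [-0.0870, +0.1739, +0.0000, +0.2174, +0.2174]
  T[3,:] = [+0.0625, +0.1875, +0.1250, +0.0000, -0.3125]
  T[4,:] = [+0.6667, +0.2222, -0.5556, -0.2222, +0.0000]
|roots of det(T-λI)|: 0.5585, 0.4436, 0.4436, 0.2379, 0.2379.
ρ(T) = max|λ| = 0.5585; 0.5585 < 1 ⇒ converges.

yes, ρ = 0.5585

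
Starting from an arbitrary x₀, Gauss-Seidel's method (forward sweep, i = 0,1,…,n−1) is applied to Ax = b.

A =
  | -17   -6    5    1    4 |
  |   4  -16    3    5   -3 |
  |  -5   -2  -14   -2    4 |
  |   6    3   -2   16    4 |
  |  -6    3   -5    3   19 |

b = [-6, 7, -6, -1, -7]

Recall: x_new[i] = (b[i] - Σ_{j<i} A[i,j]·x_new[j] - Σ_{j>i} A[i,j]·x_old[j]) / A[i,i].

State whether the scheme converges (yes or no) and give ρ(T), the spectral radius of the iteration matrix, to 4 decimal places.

yes, ρ = 0.5249

Diagonal D = diag(-17, -16, -14, 16, 19); L, U strict lower/upper.
T_GS = -(D+L)⁻¹U: row 0 first, T[0,1] = -(-6)/(-17) = -0.3529; later rows by forward substitution.
  T[0,:] = [+0.0000  -0.3529  +0.2941  +0.0588  +0.2353]
  T[1,:] = [+0.0000  -0.0882  +0.2610  +0.3272  -0.1287]
  T[2,:] = [+0.0000  +0.1387  -0.1423  -0.2106  +0.2201]
  T[3,:] = [+0.0000  +0.1662  -0.1770  -0.1097  -0.2866]
  T[4,:] = [+0.0000  -0.0873  +0.0422  -0.0712  +0.1978]
moduli |λ_i(T)| = 0.5249, 0.3649, 0.0717, 0.0543, 0.0000.
ρ(T) = max|λ| = 0.5249; 0.5249 < 1: convergent.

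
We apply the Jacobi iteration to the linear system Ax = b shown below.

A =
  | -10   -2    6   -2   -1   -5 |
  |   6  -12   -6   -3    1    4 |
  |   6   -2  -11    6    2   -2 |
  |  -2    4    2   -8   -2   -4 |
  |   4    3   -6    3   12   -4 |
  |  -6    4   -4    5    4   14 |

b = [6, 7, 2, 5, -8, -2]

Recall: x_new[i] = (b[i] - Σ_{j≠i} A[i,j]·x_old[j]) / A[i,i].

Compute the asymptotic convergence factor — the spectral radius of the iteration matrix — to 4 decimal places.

Let D = diag(-10, -12, -11, -8, 12, 14); L, U the strict triangles.
Jacobi: T = -D⁻¹(L+U), T[2,0] = -(6)/(-11) = +0.5455; T[2,2] = 0.
  T[0,:] = [+0.0000  -0.2000  +0.6000  -0.2000  -0.1000  -0.5000]
  T[1,:] = [+0.5000  +0.0000  -0.5000  -0.2500  +0.0833  +0.3333]
  T[2,:] = [+0.5455  -0.1818  +0.0000  +0.5455  +0.1818  -0.1818]
  T[3,:] = [-0.2500  +0.5000  +0.2500  +0.0000  -0.2500  -0.5000]
  T[4,:] = [-0.3333  -0.2500  +0.5000  -0.2500  +0.0000  +0.3333]
  T[5,:] = [+0.4286  -0.2857  +0.2857  -0.3571  -0.2857  +0.0000]
moduli |λ_i(T)| = 1.1267, 0.7311, 0.7311, 0.4289, 0.4289, 0.2248.
ρ = 1.1267; 1.1267 > 1, so it fails to converge.

1.1267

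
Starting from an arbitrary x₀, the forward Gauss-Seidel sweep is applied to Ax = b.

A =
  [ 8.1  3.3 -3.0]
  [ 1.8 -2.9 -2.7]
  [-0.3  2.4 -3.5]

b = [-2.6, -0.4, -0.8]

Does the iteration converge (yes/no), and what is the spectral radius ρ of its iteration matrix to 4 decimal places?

yes, ρ = 0.7203

Split A = D + L + U, D = diag(8.1, -2.9, -3.5).
T_GS = -(D+L)⁻¹U: row 0 first, T[0,2] = -(-3)/(8.1) = +0.3704; later rows by forward substitution.
  T[0,:] = [+0.0000 -0.4074 +0.3704]
  T[1,:] = [+0.0000 -0.2529 -0.7011]
  T[2,:] = [+0.0000 -0.1385 -0.5125]
eigenvalue magnitudes: 0.7203, 0.0451, 0.0000.
spectral radius ρ = 0.7203; 0.7203 < 1: convergent.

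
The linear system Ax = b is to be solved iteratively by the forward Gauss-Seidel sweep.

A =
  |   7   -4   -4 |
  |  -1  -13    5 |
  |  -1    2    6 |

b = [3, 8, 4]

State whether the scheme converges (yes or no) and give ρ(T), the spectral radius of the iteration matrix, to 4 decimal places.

yes, ρ = 0.2250

A = D + L + U where D = diag(7, -13, 6).
T_GS = -(D+L)⁻¹U: row 0 first, T[0,1] = -(-4)/(7) = +0.5714; later rows by forward substitution.
  T[0,:] = [+0.0000, +0.5714, +0.5714]
  T[1,:] = [+0.0000, -0.0440, +0.3407]
  T[2,:] = [+0.0000, +0.1099, -0.0183]
|λ(T)| sorted: 0.2250, 0.1628, 0.0000.
spectral radius ρ = 0.2250; 0.2250 < 1, so it converges for any x₀.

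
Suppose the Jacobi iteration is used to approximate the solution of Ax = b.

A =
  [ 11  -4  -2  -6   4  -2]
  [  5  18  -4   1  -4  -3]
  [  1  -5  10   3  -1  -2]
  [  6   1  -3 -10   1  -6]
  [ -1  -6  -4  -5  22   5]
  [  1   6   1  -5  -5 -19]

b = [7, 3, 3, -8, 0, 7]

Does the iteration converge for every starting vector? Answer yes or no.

yes

Let D = diag(11, 18, 10, -10, 22, -19); L, U the strict triangles.
T_J = -D⁻¹(L+U): T[0,1] = -(-4)/(11) = +0.3636; T[0,0] = 0.
  T[0,:] = [+0.0000  +0.3636  +0.1818  +0.5455  -0.3636  +0.1818]
  T[1,:] = [-0.2778  +0.0000  +0.2222  -0.0556  +0.2222  +0.1667]
  T[2,:] = [-0.1000  +0.5000  +0.0000  -0.3000  +0.1000  +0.2000]
  T[3,:] = [+0.6000  +0.1000  -0.3000  +0.0000  +0.1000  -0.6000]
  T[4,:] = [+0.0455  +0.2727  +0.1818  +0.2273  +0.0000  -0.2273]
  T[5,:] = [+0.0526  +0.3158  +0.0526  -0.2632  -0.2632  +0.0000]
moduli |λ_i(T)| = 0.8427, 0.6974, 0.4341, 0.3177, 0.2038, 0.1750.
ρ(T) = max|λ| = 0.8427; 0.8427 < 1, so it converges for any x₀.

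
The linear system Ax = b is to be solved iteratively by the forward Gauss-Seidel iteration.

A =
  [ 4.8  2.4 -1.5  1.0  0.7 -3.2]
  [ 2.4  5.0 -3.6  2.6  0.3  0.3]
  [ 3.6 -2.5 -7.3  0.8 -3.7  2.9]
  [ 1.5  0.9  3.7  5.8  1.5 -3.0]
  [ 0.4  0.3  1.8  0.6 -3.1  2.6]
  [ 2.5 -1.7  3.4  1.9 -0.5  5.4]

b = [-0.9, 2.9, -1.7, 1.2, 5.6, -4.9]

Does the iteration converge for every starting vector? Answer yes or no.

no

A = D + L + U where D = diag(4.8, 5, -7.3, 5.8, -3.1, 5.4).
GS T = -(D+L)⁻¹U: row 0 first, T[0,3] = -(1)/(4.8) = -0.2083; later rows by forward substitution.
  T[0,:] = [+0.0000, -0.5000, +0.3125, -0.2083, -0.1458, +0.6667]
  T[1,:] = [+0.0000, +0.2400, +0.5700, -0.4200, +0.0100, -0.3800]
  T[2,:] = [+0.0000, -0.3288, -0.0411, +0.1507, -0.5822, +0.8562]
  T[3,:] = [+0.0000, +0.3018, -0.1431, +0.0229, +0.1489, -0.1424]
  T[4,:] = [+0.0000, -0.1738, +0.0439, +0.0244, -0.3271, +1.3575]
  T[5,:] = [+0.0000, +0.3918, +0.1150, -0.1365, +0.3545, -0.7915]
|eigenvalues of T|: 1.1270, 0.4402, 0.4402, 0.1347, 0.1347, 0.0000.
ρ = 1.1270; 1.1270 > 1 ⇒ diverges.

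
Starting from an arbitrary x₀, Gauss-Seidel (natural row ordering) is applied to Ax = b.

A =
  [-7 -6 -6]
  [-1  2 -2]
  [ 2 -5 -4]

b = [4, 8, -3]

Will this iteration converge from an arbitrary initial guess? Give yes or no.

no

Split A = D + L + U, D = diag(-7, 2, -4).
GS T = -(D+L)⁻¹U: row 0 first, T[0,2] = -(-6)/(-7) = -0.8571; later rows by forward substitution.
  T[0,:] = [+0.0000, -0.8571, -0.8571]
  T[1,:] = [+0.0000, -0.4286, +0.5714]
  T[2,:] = [+0.0000, +0.1071, -1.1429]
eigenvalue magnitudes: 1.2202, 0.3512, 0.0000.
spectral radius ρ = 1.2202; 1.2202 > 1: divergent.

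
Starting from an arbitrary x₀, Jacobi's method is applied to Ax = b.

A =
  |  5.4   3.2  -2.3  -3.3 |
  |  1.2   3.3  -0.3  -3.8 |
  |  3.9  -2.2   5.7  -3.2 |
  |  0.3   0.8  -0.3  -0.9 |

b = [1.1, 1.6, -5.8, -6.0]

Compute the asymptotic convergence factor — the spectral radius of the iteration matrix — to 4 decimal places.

Write A = D+L+U with D = diag(5.4, 3.3, 5.7, -0.9).
Jacobi T = -D⁻¹(L+U): T[0,3] = -(-3.3)/(5.4) = +0.6111; T[0,0] = 0.
  T[0,:] = [+0.0000  -0.5926  +0.4259  +0.6111]
  T[1,:] = [-0.3636  +0.0000  +0.0909  +1.1515]
  T[2,:] = [-0.6842  +0.3860  +0.0000  +0.5614]
  T[3,:] = [+0.3333  +0.8889  -0.3333  +0.0000]
|eigenvalues of T|: 1.1775, 0.9009, 0.3715, 0.3715.
ρ = 1.1775; 1.1775 > 1: divergent.

1.1775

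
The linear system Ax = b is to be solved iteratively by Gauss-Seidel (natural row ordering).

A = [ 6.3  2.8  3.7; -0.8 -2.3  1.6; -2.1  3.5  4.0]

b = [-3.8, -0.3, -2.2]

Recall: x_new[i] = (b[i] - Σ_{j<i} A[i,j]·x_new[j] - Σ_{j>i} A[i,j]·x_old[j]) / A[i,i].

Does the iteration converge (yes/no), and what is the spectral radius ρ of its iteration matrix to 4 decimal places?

Write A = D+L+U with D = diag(6.3, -2.3, 4).
Gauss-Seidel: T = -(D+L)⁻¹U, row 0 first, T[0,1] = -(2.8)/(6.3) = -0.4444; later rows by forward substitution.
  T[0,:] = [+0.0000 -0.4444 -0.5873]
  T[1,:] = [+0.0000 +0.1546 +0.8999]
  T[2,:] = [+0.0000 -0.3686 -1.0958]
|roots of det(T-λI)|: 0.7138, 0.2274, 0.0000.
ρ = 0.7138; 0.7138 < 1: convergent.

yes, ρ = 0.7138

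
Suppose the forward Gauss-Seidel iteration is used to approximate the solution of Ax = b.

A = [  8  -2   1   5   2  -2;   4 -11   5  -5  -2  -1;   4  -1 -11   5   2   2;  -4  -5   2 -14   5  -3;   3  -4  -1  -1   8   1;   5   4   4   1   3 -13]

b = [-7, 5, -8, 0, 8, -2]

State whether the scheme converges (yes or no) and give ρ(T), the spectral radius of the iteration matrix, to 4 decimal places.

Write A = D+L+U with D = diag(8, -11, -11, -14, 8, -13).
GS T = -(D+L)⁻¹U: row 0 first, T[0,5] = -(-2)/(8) = +0.2500; later rows by forward substitution.
  T[0,:] = [+0.0000 +0.2500 -0.1250 -0.6250 -0.2500 +0.2500]
  T[1,:] = [+0.0000 +0.0909 +0.4091 -0.6818 -0.2727 +0.0000]
  T[2,:] = [+0.0000 +0.0826 -0.0826 +0.2893 +0.1157 +0.2727]
  T[3,:] = [+0.0000 -0.0921 -0.1222 +0.4634 +0.5425 -0.2468]
  T[4,:] = [+0.0000 -0.0495 +0.2258 -0.0125 +0.0397 -0.2155]
  T[5,:] = [+0.0000 +0.1311 +0.0951 -0.3284 -0.0936 +0.1114]
eigenvalue magnitudes: 0.8352, 0.3421, 0.3421, 0.2341, 0.0388, 0.0000.
ρ = 0.8352; 0.8352 < 1: convergent.

yes, ρ = 0.8352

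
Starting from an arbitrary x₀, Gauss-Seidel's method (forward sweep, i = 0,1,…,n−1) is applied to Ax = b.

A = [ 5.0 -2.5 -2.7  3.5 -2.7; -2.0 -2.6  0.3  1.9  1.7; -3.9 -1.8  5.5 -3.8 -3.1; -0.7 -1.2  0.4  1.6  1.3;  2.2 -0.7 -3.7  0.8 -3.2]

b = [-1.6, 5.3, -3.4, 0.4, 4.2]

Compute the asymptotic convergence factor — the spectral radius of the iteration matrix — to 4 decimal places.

1.5247

A = D + L + U where D = diag(5, -2.6, 5.5, 1.6, -3.2).
Gauss-Seidel: T = -(D+L)⁻¹U, row 0 first, T[0,3] = -(3.5)/(5) = -0.7000; later rows by forward substitution.
  T[0,:] = [+0.0000 +0.5000 +0.5400 -0.7000 +0.5400]
  T[1,:] = [+0.0000 -0.3846 -0.3000 +1.2692 +0.2385]
  T[2,:] = [+0.0000 +0.2287 +0.2847 +0.6099 +1.0246]
  T[3,:] = [+0.0000 -0.1269 -0.0599 +0.4932 -0.6536]
  T[4,:] = [+0.0000 +0.1318 +0.0927 -1.3408 -1.0290]
|λ(T)| sorted: 1.5247, 0.7964, 0.1894, 0.0968, 0.0000.
spectral radius ρ = 1.5247; 1.5247 > 1 ⇒ diverges.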